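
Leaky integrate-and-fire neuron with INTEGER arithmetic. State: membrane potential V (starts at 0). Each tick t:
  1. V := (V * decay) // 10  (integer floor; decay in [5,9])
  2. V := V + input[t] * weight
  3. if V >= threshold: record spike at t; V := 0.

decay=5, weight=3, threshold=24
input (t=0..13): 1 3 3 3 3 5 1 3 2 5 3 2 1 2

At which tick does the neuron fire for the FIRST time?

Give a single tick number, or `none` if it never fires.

t=0: input=1 -> V=3
t=1: input=3 -> V=10
t=2: input=3 -> V=14
t=3: input=3 -> V=16
t=4: input=3 -> V=17
t=5: input=5 -> V=23
t=6: input=1 -> V=14
t=7: input=3 -> V=16
t=8: input=2 -> V=14
t=9: input=5 -> V=22
t=10: input=3 -> V=20
t=11: input=2 -> V=16
t=12: input=1 -> V=11
t=13: input=2 -> V=11

Answer: none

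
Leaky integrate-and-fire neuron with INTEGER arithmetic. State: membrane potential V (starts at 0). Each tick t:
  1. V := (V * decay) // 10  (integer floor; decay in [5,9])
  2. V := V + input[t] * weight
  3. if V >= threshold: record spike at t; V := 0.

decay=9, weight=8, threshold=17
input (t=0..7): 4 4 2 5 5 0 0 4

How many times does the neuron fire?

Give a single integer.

Answer: 5

Derivation:
t=0: input=4 -> V=0 FIRE
t=1: input=4 -> V=0 FIRE
t=2: input=2 -> V=16
t=3: input=5 -> V=0 FIRE
t=4: input=5 -> V=0 FIRE
t=5: input=0 -> V=0
t=6: input=0 -> V=0
t=7: input=4 -> V=0 FIRE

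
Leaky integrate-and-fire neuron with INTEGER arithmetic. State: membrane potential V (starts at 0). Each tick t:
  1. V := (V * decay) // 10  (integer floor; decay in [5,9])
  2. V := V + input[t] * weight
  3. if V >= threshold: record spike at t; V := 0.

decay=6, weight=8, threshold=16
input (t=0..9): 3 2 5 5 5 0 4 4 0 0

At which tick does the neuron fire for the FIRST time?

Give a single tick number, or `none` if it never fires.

t=0: input=3 -> V=0 FIRE
t=1: input=2 -> V=0 FIRE
t=2: input=5 -> V=0 FIRE
t=3: input=5 -> V=0 FIRE
t=4: input=5 -> V=0 FIRE
t=5: input=0 -> V=0
t=6: input=4 -> V=0 FIRE
t=7: input=4 -> V=0 FIRE
t=8: input=0 -> V=0
t=9: input=0 -> V=0

Answer: 0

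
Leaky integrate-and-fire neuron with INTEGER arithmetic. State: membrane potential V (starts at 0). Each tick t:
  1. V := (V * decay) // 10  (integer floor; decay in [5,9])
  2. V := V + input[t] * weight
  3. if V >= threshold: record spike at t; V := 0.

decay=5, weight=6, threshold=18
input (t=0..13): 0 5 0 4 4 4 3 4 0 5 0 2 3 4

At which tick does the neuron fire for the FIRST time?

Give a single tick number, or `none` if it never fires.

t=0: input=0 -> V=0
t=1: input=5 -> V=0 FIRE
t=2: input=0 -> V=0
t=3: input=4 -> V=0 FIRE
t=4: input=4 -> V=0 FIRE
t=5: input=4 -> V=0 FIRE
t=6: input=3 -> V=0 FIRE
t=7: input=4 -> V=0 FIRE
t=8: input=0 -> V=0
t=9: input=5 -> V=0 FIRE
t=10: input=0 -> V=0
t=11: input=2 -> V=12
t=12: input=3 -> V=0 FIRE
t=13: input=4 -> V=0 FIRE

Answer: 1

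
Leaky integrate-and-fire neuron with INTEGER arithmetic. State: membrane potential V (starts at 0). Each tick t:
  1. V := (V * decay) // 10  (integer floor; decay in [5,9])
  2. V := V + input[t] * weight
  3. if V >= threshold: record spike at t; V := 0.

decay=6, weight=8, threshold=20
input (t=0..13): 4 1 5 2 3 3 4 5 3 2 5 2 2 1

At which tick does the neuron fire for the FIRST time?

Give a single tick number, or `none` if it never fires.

Answer: 0

Derivation:
t=0: input=4 -> V=0 FIRE
t=1: input=1 -> V=8
t=2: input=5 -> V=0 FIRE
t=3: input=2 -> V=16
t=4: input=3 -> V=0 FIRE
t=5: input=3 -> V=0 FIRE
t=6: input=4 -> V=0 FIRE
t=7: input=5 -> V=0 FIRE
t=8: input=3 -> V=0 FIRE
t=9: input=2 -> V=16
t=10: input=5 -> V=0 FIRE
t=11: input=2 -> V=16
t=12: input=2 -> V=0 FIRE
t=13: input=1 -> V=8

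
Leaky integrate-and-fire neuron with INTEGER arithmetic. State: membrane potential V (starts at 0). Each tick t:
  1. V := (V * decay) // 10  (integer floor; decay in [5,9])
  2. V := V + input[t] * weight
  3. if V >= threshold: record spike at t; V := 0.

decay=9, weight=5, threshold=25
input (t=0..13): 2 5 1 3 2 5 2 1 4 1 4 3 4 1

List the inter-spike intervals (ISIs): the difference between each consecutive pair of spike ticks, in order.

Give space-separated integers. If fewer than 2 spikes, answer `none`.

Answer: 3 1 3 3

Derivation:
t=0: input=2 -> V=10
t=1: input=5 -> V=0 FIRE
t=2: input=1 -> V=5
t=3: input=3 -> V=19
t=4: input=2 -> V=0 FIRE
t=5: input=5 -> V=0 FIRE
t=6: input=2 -> V=10
t=7: input=1 -> V=14
t=8: input=4 -> V=0 FIRE
t=9: input=1 -> V=5
t=10: input=4 -> V=24
t=11: input=3 -> V=0 FIRE
t=12: input=4 -> V=20
t=13: input=1 -> V=23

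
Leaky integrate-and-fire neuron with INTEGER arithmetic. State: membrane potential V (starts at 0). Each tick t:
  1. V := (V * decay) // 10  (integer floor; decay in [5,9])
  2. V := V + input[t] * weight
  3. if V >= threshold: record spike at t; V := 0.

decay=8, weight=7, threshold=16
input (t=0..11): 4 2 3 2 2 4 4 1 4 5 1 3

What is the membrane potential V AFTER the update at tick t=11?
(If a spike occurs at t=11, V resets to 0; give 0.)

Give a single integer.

Answer: 0

Derivation:
t=0: input=4 -> V=0 FIRE
t=1: input=2 -> V=14
t=2: input=3 -> V=0 FIRE
t=3: input=2 -> V=14
t=4: input=2 -> V=0 FIRE
t=5: input=4 -> V=0 FIRE
t=6: input=4 -> V=0 FIRE
t=7: input=1 -> V=7
t=8: input=4 -> V=0 FIRE
t=9: input=5 -> V=0 FIRE
t=10: input=1 -> V=7
t=11: input=3 -> V=0 FIRE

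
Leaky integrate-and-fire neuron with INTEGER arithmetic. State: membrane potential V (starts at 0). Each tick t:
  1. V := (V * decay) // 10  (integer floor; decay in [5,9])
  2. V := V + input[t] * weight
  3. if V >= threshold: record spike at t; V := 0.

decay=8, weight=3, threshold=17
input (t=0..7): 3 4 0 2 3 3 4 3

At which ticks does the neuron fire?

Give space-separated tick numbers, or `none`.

Answer: 1 5 7

Derivation:
t=0: input=3 -> V=9
t=1: input=4 -> V=0 FIRE
t=2: input=0 -> V=0
t=3: input=2 -> V=6
t=4: input=3 -> V=13
t=5: input=3 -> V=0 FIRE
t=6: input=4 -> V=12
t=7: input=3 -> V=0 FIRE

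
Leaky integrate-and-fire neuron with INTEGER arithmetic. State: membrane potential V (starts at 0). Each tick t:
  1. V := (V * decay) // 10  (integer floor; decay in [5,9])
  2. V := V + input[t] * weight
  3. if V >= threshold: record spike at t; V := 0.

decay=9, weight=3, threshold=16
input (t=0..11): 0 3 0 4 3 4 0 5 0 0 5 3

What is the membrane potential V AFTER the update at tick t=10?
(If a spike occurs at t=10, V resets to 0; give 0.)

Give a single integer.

t=0: input=0 -> V=0
t=1: input=3 -> V=9
t=2: input=0 -> V=8
t=3: input=4 -> V=0 FIRE
t=4: input=3 -> V=9
t=5: input=4 -> V=0 FIRE
t=6: input=0 -> V=0
t=7: input=5 -> V=15
t=8: input=0 -> V=13
t=9: input=0 -> V=11
t=10: input=5 -> V=0 FIRE
t=11: input=3 -> V=9

Answer: 0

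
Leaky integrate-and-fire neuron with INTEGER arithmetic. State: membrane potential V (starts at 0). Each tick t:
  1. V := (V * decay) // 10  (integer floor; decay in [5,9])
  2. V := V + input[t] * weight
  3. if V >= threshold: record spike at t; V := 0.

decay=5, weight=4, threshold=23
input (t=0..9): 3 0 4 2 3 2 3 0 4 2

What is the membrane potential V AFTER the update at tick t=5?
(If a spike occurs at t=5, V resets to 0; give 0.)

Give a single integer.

Answer: 18

Derivation:
t=0: input=3 -> V=12
t=1: input=0 -> V=6
t=2: input=4 -> V=19
t=3: input=2 -> V=17
t=4: input=3 -> V=20
t=5: input=2 -> V=18
t=6: input=3 -> V=21
t=7: input=0 -> V=10
t=8: input=4 -> V=21
t=9: input=2 -> V=18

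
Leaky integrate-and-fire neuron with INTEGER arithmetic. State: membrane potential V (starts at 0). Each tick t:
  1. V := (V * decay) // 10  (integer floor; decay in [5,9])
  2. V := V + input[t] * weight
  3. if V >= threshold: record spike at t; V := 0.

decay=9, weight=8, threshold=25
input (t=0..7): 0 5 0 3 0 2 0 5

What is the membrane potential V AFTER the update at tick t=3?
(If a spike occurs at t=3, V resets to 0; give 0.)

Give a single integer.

t=0: input=0 -> V=0
t=1: input=5 -> V=0 FIRE
t=2: input=0 -> V=0
t=3: input=3 -> V=24
t=4: input=0 -> V=21
t=5: input=2 -> V=0 FIRE
t=6: input=0 -> V=0
t=7: input=5 -> V=0 FIRE

Answer: 24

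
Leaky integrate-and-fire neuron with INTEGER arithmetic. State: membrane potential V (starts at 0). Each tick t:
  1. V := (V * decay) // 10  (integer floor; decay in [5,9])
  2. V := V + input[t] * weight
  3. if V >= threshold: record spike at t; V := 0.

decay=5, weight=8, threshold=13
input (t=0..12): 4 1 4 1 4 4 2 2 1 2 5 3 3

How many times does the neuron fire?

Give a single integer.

t=0: input=4 -> V=0 FIRE
t=1: input=1 -> V=8
t=2: input=4 -> V=0 FIRE
t=3: input=1 -> V=8
t=4: input=4 -> V=0 FIRE
t=5: input=4 -> V=0 FIRE
t=6: input=2 -> V=0 FIRE
t=7: input=2 -> V=0 FIRE
t=8: input=1 -> V=8
t=9: input=2 -> V=0 FIRE
t=10: input=5 -> V=0 FIRE
t=11: input=3 -> V=0 FIRE
t=12: input=3 -> V=0 FIRE

Answer: 10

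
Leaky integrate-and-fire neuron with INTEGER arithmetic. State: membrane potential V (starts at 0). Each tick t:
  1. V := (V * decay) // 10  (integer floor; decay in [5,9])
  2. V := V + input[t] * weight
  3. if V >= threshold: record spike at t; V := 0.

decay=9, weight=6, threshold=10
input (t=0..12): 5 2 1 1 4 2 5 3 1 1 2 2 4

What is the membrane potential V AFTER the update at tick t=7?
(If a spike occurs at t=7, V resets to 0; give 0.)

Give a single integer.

Answer: 0

Derivation:
t=0: input=5 -> V=0 FIRE
t=1: input=2 -> V=0 FIRE
t=2: input=1 -> V=6
t=3: input=1 -> V=0 FIRE
t=4: input=4 -> V=0 FIRE
t=5: input=2 -> V=0 FIRE
t=6: input=5 -> V=0 FIRE
t=7: input=3 -> V=0 FIRE
t=8: input=1 -> V=6
t=9: input=1 -> V=0 FIRE
t=10: input=2 -> V=0 FIRE
t=11: input=2 -> V=0 FIRE
t=12: input=4 -> V=0 FIRE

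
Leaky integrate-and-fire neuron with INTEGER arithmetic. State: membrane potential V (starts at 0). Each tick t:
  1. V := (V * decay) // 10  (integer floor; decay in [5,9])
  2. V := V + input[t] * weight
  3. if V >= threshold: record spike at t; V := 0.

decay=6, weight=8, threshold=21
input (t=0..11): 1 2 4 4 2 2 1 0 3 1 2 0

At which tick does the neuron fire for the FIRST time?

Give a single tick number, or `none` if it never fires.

Answer: 2

Derivation:
t=0: input=1 -> V=8
t=1: input=2 -> V=20
t=2: input=4 -> V=0 FIRE
t=3: input=4 -> V=0 FIRE
t=4: input=2 -> V=16
t=5: input=2 -> V=0 FIRE
t=6: input=1 -> V=8
t=7: input=0 -> V=4
t=8: input=3 -> V=0 FIRE
t=9: input=1 -> V=8
t=10: input=2 -> V=20
t=11: input=0 -> V=12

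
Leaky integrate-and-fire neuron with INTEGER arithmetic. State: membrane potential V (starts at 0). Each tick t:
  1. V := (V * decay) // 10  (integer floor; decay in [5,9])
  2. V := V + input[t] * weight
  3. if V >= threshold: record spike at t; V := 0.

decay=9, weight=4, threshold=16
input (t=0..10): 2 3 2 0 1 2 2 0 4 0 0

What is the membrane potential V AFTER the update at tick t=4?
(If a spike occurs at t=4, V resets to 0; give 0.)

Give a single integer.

t=0: input=2 -> V=8
t=1: input=3 -> V=0 FIRE
t=2: input=2 -> V=8
t=3: input=0 -> V=7
t=4: input=1 -> V=10
t=5: input=2 -> V=0 FIRE
t=6: input=2 -> V=8
t=7: input=0 -> V=7
t=8: input=4 -> V=0 FIRE
t=9: input=0 -> V=0
t=10: input=0 -> V=0

Answer: 10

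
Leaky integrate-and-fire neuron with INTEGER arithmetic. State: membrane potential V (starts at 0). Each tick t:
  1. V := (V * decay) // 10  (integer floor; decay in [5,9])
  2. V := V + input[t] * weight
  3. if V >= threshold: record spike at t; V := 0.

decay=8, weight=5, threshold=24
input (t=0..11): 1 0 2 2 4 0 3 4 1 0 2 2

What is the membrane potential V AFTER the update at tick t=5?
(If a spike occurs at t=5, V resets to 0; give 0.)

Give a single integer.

t=0: input=1 -> V=5
t=1: input=0 -> V=4
t=2: input=2 -> V=13
t=3: input=2 -> V=20
t=4: input=4 -> V=0 FIRE
t=5: input=0 -> V=0
t=6: input=3 -> V=15
t=7: input=4 -> V=0 FIRE
t=8: input=1 -> V=5
t=9: input=0 -> V=4
t=10: input=2 -> V=13
t=11: input=2 -> V=20

Answer: 0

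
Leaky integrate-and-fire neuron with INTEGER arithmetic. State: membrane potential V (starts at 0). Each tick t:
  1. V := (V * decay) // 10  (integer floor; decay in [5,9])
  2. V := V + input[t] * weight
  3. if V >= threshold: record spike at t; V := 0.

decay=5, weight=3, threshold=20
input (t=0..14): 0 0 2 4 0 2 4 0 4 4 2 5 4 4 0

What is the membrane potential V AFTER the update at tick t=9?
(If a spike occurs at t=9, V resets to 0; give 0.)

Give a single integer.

t=0: input=0 -> V=0
t=1: input=0 -> V=0
t=2: input=2 -> V=6
t=3: input=4 -> V=15
t=4: input=0 -> V=7
t=5: input=2 -> V=9
t=6: input=4 -> V=16
t=7: input=0 -> V=8
t=8: input=4 -> V=16
t=9: input=4 -> V=0 FIRE
t=10: input=2 -> V=6
t=11: input=5 -> V=18
t=12: input=4 -> V=0 FIRE
t=13: input=4 -> V=12
t=14: input=0 -> V=6

Answer: 0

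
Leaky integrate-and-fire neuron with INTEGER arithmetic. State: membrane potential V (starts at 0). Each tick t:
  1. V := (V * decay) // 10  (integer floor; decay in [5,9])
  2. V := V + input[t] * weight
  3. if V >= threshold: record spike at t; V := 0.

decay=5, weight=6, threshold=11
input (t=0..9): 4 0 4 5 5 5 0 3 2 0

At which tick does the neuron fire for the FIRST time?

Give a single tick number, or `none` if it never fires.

t=0: input=4 -> V=0 FIRE
t=1: input=0 -> V=0
t=2: input=4 -> V=0 FIRE
t=3: input=5 -> V=0 FIRE
t=4: input=5 -> V=0 FIRE
t=5: input=5 -> V=0 FIRE
t=6: input=0 -> V=0
t=7: input=3 -> V=0 FIRE
t=8: input=2 -> V=0 FIRE
t=9: input=0 -> V=0

Answer: 0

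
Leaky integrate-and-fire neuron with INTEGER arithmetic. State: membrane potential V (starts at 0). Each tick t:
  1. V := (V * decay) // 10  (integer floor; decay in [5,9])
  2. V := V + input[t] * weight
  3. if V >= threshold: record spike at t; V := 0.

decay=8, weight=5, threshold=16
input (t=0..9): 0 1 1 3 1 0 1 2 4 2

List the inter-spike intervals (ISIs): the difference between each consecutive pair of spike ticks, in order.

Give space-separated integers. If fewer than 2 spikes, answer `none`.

Answer: 4 1

Derivation:
t=0: input=0 -> V=0
t=1: input=1 -> V=5
t=2: input=1 -> V=9
t=3: input=3 -> V=0 FIRE
t=4: input=1 -> V=5
t=5: input=0 -> V=4
t=6: input=1 -> V=8
t=7: input=2 -> V=0 FIRE
t=8: input=4 -> V=0 FIRE
t=9: input=2 -> V=10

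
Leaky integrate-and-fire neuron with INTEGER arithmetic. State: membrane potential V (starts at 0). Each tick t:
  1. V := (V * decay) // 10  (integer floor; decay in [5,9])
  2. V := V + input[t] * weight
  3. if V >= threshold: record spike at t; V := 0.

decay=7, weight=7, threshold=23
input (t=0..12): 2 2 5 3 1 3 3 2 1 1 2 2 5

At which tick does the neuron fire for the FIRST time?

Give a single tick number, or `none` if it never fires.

Answer: 1

Derivation:
t=0: input=2 -> V=14
t=1: input=2 -> V=0 FIRE
t=2: input=5 -> V=0 FIRE
t=3: input=3 -> V=21
t=4: input=1 -> V=21
t=5: input=3 -> V=0 FIRE
t=6: input=3 -> V=21
t=7: input=2 -> V=0 FIRE
t=8: input=1 -> V=7
t=9: input=1 -> V=11
t=10: input=2 -> V=21
t=11: input=2 -> V=0 FIRE
t=12: input=5 -> V=0 FIRE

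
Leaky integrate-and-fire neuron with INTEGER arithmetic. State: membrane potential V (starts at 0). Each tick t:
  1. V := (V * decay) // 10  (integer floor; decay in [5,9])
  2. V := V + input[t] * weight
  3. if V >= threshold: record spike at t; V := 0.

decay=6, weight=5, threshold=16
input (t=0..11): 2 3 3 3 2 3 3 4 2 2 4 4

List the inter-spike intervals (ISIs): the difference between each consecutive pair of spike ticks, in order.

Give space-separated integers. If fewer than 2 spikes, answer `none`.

Answer: 2 2 2 2 1 1

Derivation:
t=0: input=2 -> V=10
t=1: input=3 -> V=0 FIRE
t=2: input=3 -> V=15
t=3: input=3 -> V=0 FIRE
t=4: input=2 -> V=10
t=5: input=3 -> V=0 FIRE
t=6: input=3 -> V=15
t=7: input=4 -> V=0 FIRE
t=8: input=2 -> V=10
t=9: input=2 -> V=0 FIRE
t=10: input=4 -> V=0 FIRE
t=11: input=4 -> V=0 FIRE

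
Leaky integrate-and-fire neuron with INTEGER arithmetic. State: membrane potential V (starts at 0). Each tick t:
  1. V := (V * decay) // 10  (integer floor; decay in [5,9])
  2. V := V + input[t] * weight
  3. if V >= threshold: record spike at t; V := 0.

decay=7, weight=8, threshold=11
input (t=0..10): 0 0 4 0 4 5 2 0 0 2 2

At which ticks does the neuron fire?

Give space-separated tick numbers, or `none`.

Answer: 2 4 5 6 9 10

Derivation:
t=0: input=0 -> V=0
t=1: input=0 -> V=0
t=2: input=4 -> V=0 FIRE
t=3: input=0 -> V=0
t=4: input=4 -> V=0 FIRE
t=5: input=5 -> V=0 FIRE
t=6: input=2 -> V=0 FIRE
t=7: input=0 -> V=0
t=8: input=0 -> V=0
t=9: input=2 -> V=0 FIRE
t=10: input=2 -> V=0 FIRE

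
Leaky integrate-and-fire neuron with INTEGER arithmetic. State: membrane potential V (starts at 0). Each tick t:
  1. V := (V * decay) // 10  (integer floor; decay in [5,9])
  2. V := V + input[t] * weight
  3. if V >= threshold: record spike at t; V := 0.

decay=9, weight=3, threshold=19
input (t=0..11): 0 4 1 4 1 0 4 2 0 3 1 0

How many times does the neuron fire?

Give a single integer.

t=0: input=0 -> V=0
t=1: input=4 -> V=12
t=2: input=1 -> V=13
t=3: input=4 -> V=0 FIRE
t=4: input=1 -> V=3
t=5: input=0 -> V=2
t=6: input=4 -> V=13
t=7: input=2 -> V=17
t=8: input=0 -> V=15
t=9: input=3 -> V=0 FIRE
t=10: input=1 -> V=3
t=11: input=0 -> V=2

Answer: 2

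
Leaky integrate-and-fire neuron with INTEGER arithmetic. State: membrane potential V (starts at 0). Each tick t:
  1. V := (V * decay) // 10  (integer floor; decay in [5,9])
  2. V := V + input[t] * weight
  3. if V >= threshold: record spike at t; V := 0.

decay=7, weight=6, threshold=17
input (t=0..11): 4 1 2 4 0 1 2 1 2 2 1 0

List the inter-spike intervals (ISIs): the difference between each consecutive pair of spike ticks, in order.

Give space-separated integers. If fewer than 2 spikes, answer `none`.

t=0: input=4 -> V=0 FIRE
t=1: input=1 -> V=6
t=2: input=2 -> V=16
t=3: input=4 -> V=0 FIRE
t=4: input=0 -> V=0
t=5: input=1 -> V=6
t=6: input=2 -> V=16
t=7: input=1 -> V=0 FIRE
t=8: input=2 -> V=12
t=9: input=2 -> V=0 FIRE
t=10: input=1 -> V=6
t=11: input=0 -> V=4

Answer: 3 4 2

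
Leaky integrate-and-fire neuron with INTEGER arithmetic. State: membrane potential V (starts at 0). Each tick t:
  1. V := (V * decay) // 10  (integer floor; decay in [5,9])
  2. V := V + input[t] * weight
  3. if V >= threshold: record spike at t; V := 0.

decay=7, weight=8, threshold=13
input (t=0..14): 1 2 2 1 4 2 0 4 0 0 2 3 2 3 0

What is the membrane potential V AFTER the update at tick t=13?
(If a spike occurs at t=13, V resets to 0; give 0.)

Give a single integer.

t=0: input=1 -> V=8
t=1: input=2 -> V=0 FIRE
t=2: input=2 -> V=0 FIRE
t=3: input=1 -> V=8
t=4: input=4 -> V=0 FIRE
t=5: input=2 -> V=0 FIRE
t=6: input=0 -> V=0
t=7: input=4 -> V=0 FIRE
t=8: input=0 -> V=0
t=9: input=0 -> V=0
t=10: input=2 -> V=0 FIRE
t=11: input=3 -> V=0 FIRE
t=12: input=2 -> V=0 FIRE
t=13: input=3 -> V=0 FIRE
t=14: input=0 -> V=0

Answer: 0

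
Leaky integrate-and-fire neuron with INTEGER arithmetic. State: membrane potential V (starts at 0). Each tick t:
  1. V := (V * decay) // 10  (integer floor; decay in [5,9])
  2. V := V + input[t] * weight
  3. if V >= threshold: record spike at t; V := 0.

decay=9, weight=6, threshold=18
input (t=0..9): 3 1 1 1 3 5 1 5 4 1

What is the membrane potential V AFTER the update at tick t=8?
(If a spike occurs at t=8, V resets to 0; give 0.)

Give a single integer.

t=0: input=3 -> V=0 FIRE
t=1: input=1 -> V=6
t=2: input=1 -> V=11
t=3: input=1 -> V=15
t=4: input=3 -> V=0 FIRE
t=5: input=5 -> V=0 FIRE
t=6: input=1 -> V=6
t=7: input=5 -> V=0 FIRE
t=8: input=4 -> V=0 FIRE
t=9: input=1 -> V=6

Answer: 0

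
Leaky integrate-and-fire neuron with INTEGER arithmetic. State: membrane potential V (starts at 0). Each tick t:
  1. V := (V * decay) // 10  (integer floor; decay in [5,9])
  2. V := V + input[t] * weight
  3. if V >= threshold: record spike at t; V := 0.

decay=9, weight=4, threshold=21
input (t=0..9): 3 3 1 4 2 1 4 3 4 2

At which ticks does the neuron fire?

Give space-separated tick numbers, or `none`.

Answer: 1 4 7 9

Derivation:
t=0: input=3 -> V=12
t=1: input=3 -> V=0 FIRE
t=2: input=1 -> V=4
t=3: input=4 -> V=19
t=4: input=2 -> V=0 FIRE
t=5: input=1 -> V=4
t=6: input=4 -> V=19
t=7: input=3 -> V=0 FIRE
t=8: input=4 -> V=16
t=9: input=2 -> V=0 FIRE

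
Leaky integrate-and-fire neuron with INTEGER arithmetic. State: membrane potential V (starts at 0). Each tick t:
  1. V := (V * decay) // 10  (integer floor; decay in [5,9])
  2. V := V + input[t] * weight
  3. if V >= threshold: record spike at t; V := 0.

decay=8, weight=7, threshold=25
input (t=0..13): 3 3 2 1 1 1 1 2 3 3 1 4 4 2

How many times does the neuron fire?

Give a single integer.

Answer: 5

Derivation:
t=0: input=3 -> V=21
t=1: input=3 -> V=0 FIRE
t=2: input=2 -> V=14
t=3: input=1 -> V=18
t=4: input=1 -> V=21
t=5: input=1 -> V=23
t=6: input=1 -> V=0 FIRE
t=7: input=2 -> V=14
t=8: input=3 -> V=0 FIRE
t=9: input=3 -> V=21
t=10: input=1 -> V=23
t=11: input=4 -> V=0 FIRE
t=12: input=4 -> V=0 FIRE
t=13: input=2 -> V=14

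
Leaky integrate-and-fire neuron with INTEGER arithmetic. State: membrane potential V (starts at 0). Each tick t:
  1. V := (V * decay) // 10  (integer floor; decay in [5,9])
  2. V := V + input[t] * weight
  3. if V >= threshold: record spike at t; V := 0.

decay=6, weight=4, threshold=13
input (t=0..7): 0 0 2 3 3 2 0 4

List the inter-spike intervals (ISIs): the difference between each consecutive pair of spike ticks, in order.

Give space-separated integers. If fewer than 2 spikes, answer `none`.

t=0: input=0 -> V=0
t=1: input=0 -> V=0
t=2: input=2 -> V=8
t=3: input=3 -> V=0 FIRE
t=4: input=3 -> V=12
t=5: input=2 -> V=0 FIRE
t=6: input=0 -> V=0
t=7: input=4 -> V=0 FIRE

Answer: 2 2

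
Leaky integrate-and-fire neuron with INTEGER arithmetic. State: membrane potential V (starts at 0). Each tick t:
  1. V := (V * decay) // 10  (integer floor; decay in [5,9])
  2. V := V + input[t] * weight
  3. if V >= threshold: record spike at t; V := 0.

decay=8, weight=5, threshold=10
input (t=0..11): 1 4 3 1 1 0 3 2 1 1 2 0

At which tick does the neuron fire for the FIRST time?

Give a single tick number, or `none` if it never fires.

Answer: 1

Derivation:
t=0: input=1 -> V=5
t=1: input=4 -> V=0 FIRE
t=2: input=3 -> V=0 FIRE
t=3: input=1 -> V=5
t=4: input=1 -> V=9
t=5: input=0 -> V=7
t=6: input=3 -> V=0 FIRE
t=7: input=2 -> V=0 FIRE
t=8: input=1 -> V=5
t=9: input=1 -> V=9
t=10: input=2 -> V=0 FIRE
t=11: input=0 -> V=0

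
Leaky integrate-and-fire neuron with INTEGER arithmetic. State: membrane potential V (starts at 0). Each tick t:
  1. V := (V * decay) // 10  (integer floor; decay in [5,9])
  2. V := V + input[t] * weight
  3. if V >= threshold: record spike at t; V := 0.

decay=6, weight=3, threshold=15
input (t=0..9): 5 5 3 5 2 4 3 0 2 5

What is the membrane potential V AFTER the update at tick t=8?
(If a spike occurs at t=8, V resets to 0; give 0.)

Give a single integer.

t=0: input=5 -> V=0 FIRE
t=1: input=5 -> V=0 FIRE
t=2: input=3 -> V=9
t=3: input=5 -> V=0 FIRE
t=4: input=2 -> V=6
t=5: input=4 -> V=0 FIRE
t=6: input=3 -> V=9
t=7: input=0 -> V=5
t=8: input=2 -> V=9
t=9: input=5 -> V=0 FIRE

Answer: 9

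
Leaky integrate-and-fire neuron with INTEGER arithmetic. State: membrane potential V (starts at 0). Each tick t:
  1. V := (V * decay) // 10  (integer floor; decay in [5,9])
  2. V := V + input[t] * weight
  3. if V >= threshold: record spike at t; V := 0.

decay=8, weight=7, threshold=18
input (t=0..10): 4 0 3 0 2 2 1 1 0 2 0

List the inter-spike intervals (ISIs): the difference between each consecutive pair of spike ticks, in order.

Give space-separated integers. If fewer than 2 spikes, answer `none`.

Answer: 2 3 4

Derivation:
t=0: input=4 -> V=0 FIRE
t=1: input=0 -> V=0
t=2: input=3 -> V=0 FIRE
t=3: input=0 -> V=0
t=4: input=2 -> V=14
t=5: input=2 -> V=0 FIRE
t=6: input=1 -> V=7
t=7: input=1 -> V=12
t=8: input=0 -> V=9
t=9: input=2 -> V=0 FIRE
t=10: input=0 -> V=0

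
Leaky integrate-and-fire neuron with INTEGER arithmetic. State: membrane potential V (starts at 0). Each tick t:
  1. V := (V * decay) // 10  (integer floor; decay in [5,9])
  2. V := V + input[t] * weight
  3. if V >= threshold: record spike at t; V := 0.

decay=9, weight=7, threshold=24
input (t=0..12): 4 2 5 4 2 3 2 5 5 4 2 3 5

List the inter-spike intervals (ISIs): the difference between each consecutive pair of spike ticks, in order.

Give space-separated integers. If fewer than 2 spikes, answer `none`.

Answer: 2 1 2 2 1 1 2 1

Derivation:
t=0: input=4 -> V=0 FIRE
t=1: input=2 -> V=14
t=2: input=5 -> V=0 FIRE
t=3: input=4 -> V=0 FIRE
t=4: input=2 -> V=14
t=5: input=3 -> V=0 FIRE
t=6: input=2 -> V=14
t=7: input=5 -> V=0 FIRE
t=8: input=5 -> V=0 FIRE
t=9: input=4 -> V=0 FIRE
t=10: input=2 -> V=14
t=11: input=3 -> V=0 FIRE
t=12: input=5 -> V=0 FIRE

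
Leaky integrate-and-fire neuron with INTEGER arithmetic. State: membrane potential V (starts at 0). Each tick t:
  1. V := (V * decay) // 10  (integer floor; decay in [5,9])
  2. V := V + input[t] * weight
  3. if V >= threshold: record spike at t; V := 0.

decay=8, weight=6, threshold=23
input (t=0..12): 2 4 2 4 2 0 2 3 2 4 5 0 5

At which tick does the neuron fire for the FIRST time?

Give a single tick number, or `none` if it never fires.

Answer: 1

Derivation:
t=0: input=2 -> V=12
t=1: input=4 -> V=0 FIRE
t=2: input=2 -> V=12
t=3: input=4 -> V=0 FIRE
t=4: input=2 -> V=12
t=5: input=0 -> V=9
t=6: input=2 -> V=19
t=7: input=3 -> V=0 FIRE
t=8: input=2 -> V=12
t=9: input=4 -> V=0 FIRE
t=10: input=5 -> V=0 FIRE
t=11: input=0 -> V=0
t=12: input=5 -> V=0 FIRE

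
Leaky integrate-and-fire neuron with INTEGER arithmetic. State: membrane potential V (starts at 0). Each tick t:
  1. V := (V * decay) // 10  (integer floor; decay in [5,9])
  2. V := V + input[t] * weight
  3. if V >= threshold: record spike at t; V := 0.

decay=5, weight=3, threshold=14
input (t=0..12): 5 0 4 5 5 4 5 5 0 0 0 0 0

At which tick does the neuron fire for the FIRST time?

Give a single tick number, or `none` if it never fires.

Answer: 0

Derivation:
t=0: input=5 -> V=0 FIRE
t=1: input=0 -> V=0
t=2: input=4 -> V=12
t=3: input=5 -> V=0 FIRE
t=4: input=5 -> V=0 FIRE
t=5: input=4 -> V=12
t=6: input=5 -> V=0 FIRE
t=7: input=5 -> V=0 FIRE
t=8: input=0 -> V=0
t=9: input=0 -> V=0
t=10: input=0 -> V=0
t=11: input=0 -> V=0
t=12: input=0 -> V=0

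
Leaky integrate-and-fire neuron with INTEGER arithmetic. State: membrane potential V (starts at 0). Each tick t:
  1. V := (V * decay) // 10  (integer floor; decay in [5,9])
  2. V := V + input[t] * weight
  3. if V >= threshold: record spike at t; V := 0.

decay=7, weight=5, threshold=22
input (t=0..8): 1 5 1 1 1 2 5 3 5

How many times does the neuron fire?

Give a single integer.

t=0: input=1 -> V=5
t=1: input=5 -> V=0 FIRE
t=2: input=1 -> V=5
t=3: input=1 -> V=8
t=4: input=1 -> V=10
t=5: input=2 -> V=17
t=6: input=5 -> V=0 FIRE
t=7: input=3 -> V=15
t=8: input=5 -> V=0 FIRE

Answer: 3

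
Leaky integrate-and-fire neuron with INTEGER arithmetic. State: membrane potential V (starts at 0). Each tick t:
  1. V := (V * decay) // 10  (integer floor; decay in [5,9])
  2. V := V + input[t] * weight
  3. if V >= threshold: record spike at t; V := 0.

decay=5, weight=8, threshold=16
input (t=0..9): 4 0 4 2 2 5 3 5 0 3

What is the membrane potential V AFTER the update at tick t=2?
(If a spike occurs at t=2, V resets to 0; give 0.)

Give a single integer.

t=0: input=4 -> V=0 FIRE
t=1: input=0 -> V=0
t=2: input=4 -> V=0 FIRE
t=3: input=2 -> V=0 FIRE
t=4: input=2 -> V=0 FIRE
t=5: input=5 -> V=0 FIRE
t=6: input=3 -> V=0 FIRE
t=7: input=5 -> V=0 FIRE
t=8: input=0 -> V=0
t=9: input=3 -> V=0 FIRE

Answer: 0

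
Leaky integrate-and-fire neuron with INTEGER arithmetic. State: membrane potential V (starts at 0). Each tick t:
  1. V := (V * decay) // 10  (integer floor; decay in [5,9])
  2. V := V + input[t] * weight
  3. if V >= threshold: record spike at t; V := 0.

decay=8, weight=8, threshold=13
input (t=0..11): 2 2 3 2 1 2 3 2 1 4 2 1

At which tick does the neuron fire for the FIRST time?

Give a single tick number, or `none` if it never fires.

Answer: 0

Derivation:
t=0: input=2 -> V=0 FIRE
t=1: input=2 -> V=0 FIRE
t=2: input=3 -> V=0 FIRE
t=3: input=2 -> V=0 FIRE
t=4: input=1 -> V=8
t=5: input=2 -> V=0 FIRE
t=6: input=3 -> V=0 FIRE
t=7: input=2 -> V=0 FIRE
t=8: input=1 -> V=8
t=9: input=4 -> V=0 FIRE
t=10: input=2 -> V=0 FIRE
t=11: input=1 -> V=8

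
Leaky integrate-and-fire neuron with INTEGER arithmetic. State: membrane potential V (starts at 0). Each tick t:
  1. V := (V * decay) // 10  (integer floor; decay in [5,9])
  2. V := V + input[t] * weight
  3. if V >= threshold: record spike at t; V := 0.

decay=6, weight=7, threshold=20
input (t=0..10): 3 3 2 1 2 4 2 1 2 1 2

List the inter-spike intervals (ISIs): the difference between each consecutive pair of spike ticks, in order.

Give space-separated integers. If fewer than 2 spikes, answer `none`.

Answer: 1 3 1 3

Derivation:
t=0: input=3 -> V=0 FIRE
t=1: input=3 -> V=0 FIRE
t=2: input=2 -> V=14
t=3: input=1 -> V=15
t=4: input=2 -> V=0 FIRE
t=5: input=4 -> V=0 FIRE
t=6: input=2 -> V=14
t=7: input=1 -> V=15
t=8: input=2 -> V=0 FIRE
t=9: input=1 -> V=7
t=10: input=2 -> V=18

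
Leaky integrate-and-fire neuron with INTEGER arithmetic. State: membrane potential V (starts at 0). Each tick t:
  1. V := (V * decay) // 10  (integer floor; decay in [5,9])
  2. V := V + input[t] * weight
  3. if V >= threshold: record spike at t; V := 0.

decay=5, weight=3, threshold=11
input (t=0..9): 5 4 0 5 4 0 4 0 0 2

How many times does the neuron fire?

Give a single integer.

t=0: input=5 -> V=0 FIRE
t=1: input=4 -> V=0 FIRE
t=2: input=0 -> V=0
t=3: input=5 -> V=0 FIRE
t=4: input=4 -> V=0 FIRE
t=5: input=0 -> V=0
t=6: input=4 -> V=0 FIRE
t=7: input=0 -> V=0
t=8: input=0 -> V=0
t=9: input=2 -> V=6

Answer: 5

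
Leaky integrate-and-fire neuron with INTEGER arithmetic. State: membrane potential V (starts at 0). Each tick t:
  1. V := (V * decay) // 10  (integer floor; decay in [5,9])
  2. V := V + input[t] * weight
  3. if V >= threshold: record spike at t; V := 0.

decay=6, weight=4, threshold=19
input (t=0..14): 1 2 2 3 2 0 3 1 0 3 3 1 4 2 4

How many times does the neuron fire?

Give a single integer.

t=0: input=1 -> V=4
t=1: input=2 -> V=10
t=2: input=2 -> V=14
t=3: input=3 -> V=0 FIRE
t=4: input=2 -> V=8
t=5: input=0 -> V=4
t=6: input=3 -> V=14
t=7: input=1 -> V=12
t=8: input=0 -> V=7
t=9: input=3 -> V=16
t=10: input=3 -> V=0 FIRE
t=11: input=1 -> V=4
t=12: input=4 -> V=18
t=13: input=2 -> V=18
t=14: input=4 -> V=0 FIRE

Answer: 3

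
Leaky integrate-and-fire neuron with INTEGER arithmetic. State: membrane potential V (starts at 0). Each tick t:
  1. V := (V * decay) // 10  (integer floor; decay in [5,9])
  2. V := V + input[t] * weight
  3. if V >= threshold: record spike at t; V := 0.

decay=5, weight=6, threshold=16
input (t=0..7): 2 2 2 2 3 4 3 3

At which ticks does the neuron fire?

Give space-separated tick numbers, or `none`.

Answer: 1 3 4 5 6 7

Derivation:
t=0: input=2 -> V=12
t=1: input=2 -> V=0 FIRE
t=2: input=2 -> V=12
t=3: input=2 -> V=0 FIRE
t=4: input=3 -> V=0 FIRE
t=5: input=4 -> V=0 FIRE
t=6: input=3 -> V=0 FIRE
t=7: input=3 -> V=0 FIRE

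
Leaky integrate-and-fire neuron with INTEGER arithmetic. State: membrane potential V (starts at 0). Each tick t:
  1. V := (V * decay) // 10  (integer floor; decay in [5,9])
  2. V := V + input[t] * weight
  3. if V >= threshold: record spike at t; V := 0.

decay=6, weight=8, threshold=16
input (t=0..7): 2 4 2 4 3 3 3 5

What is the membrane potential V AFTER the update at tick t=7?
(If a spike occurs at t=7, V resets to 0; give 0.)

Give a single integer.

Answer: 0

Derivation:
t=0: input=2 -> V=0 FIRE
t=1: input=4 -> V=0 FIRE
t=2: input=2 -> V=0 FIRE
t=3: input=4 -> V=0 FIRE
t=4: input=3 -> V=0 FIRE
t=5: input=3 -> V=0 FIRE
t=6: input=3 -> V=0 FIRE
t=7: input=5 -> V=0 FIRE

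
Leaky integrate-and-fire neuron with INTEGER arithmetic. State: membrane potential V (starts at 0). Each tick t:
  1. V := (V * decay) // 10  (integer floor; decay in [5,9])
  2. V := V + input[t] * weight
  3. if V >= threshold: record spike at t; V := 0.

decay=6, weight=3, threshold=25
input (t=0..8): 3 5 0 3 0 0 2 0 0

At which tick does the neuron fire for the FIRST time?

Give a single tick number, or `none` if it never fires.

t=0: input=3 -> V=9
t=1: input=5 -> V=20
t=2: input=0 -> V=12
t=3: input=3 -> V=16
t=4: input=0 -> V=9
t=5: input=0 -> V=5
t=6: input=2 -> V=9
t=7: input=0 -> V=5
t=8: input=0 -> V=3

Answer: none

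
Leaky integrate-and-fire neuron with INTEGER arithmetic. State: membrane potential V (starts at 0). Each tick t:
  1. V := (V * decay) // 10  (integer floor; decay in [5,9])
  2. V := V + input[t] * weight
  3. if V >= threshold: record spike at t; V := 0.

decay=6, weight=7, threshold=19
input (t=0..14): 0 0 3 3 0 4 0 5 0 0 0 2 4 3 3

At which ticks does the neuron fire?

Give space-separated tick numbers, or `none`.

t=0: input=0 -> V=0
t=1: input=0 -> V=0
t=2: input=3 -> V=0 FIRE
t=3: input=3 -> V=0 FIRE
t=4: input=0 -> V=0
t=5: input=4 -> V=0 FIRE
t=6: input=0 -> V=0
t=7: input=5 -> V=0 FIRE
t=8: input=0 -> V=0
t=9: input=0 -> V=0
t=10: input=0 -> V=0
t=11: input=2 -> V=14
t=12: input=4 -> V=0 FIRE
t=13: input=3 -> V=0 FIRE
t=14: input=3 -> V=0 FIRE

Answer: 2 3 5 7 12 13 14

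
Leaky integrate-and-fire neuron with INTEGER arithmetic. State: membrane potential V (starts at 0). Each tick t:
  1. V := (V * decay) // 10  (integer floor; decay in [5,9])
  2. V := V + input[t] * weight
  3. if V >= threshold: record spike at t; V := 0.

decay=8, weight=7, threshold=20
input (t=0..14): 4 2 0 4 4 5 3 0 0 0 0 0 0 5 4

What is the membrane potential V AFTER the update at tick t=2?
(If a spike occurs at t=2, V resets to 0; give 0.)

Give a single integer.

t=0: input=4 -> V=0 FIRE
t=1: input=2 -> V=14
t=2: input=0 -> V=11
t=3: input=4 -> V=0 FIRE
t=4: input=4 -> V=0 FIRE
t=5: input=5 -> V=0 FIRE
t=6: input=3 -> V=0 FIRE
t=7: input=0 -> V=0
t=8: input=0 -> V=0
t=9: input=0 -> V=0
t=10: input=0 -> V=0
t=11: input=0 -> V=0
t=12: input=0 -> V=0
t=13: input=5 -> V=0 FIRE
t=14: input=4 -> V=0 FIRE

Answer: 11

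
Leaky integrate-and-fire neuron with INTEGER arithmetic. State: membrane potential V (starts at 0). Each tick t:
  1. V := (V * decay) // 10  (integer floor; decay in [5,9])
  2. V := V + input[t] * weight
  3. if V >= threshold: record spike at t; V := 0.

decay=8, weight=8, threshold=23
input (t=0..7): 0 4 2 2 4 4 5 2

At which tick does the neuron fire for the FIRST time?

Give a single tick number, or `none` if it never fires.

t=0: input=0 -> V=0
t=1: input=4 -> V=0 FIRE
t=2: input=2 -> V=16
t=3: input=2 -> V=0 FIRE
t=4: input=4 -> V=0 FIRE
t=5: input=4 -> V=0 FIRE
t=6: input=5 -> V=0 FIRE
t=7: input=2 -> V=16

Answer: 1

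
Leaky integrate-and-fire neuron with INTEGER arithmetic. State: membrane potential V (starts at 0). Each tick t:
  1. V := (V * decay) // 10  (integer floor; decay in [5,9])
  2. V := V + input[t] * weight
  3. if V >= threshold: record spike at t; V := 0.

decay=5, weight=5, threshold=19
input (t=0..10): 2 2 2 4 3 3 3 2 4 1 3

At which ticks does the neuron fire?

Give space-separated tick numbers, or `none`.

t=0: input=2 -> V=10
t=1: input=2 -> V=15
t=2: input=2 -> V=17
t=3: input=4 -> V=0 FIRE
t=4: input=3 -> V=15
t=5: input=3 -> V=0 FIRE
t=6: input=3 -> V=15
t=7: input=2 -> V=17
t=8: input=4 -> V=0 FIRE
t=9: input=1 -> V=5
t=10: input=3 -> V=17

Answer: 3 5 8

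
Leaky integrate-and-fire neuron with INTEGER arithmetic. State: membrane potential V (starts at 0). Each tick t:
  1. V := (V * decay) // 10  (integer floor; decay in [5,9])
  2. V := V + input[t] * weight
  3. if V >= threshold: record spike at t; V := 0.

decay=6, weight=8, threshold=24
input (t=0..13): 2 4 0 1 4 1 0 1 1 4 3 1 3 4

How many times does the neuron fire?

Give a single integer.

t=0: input=2 -> V=16
t=1: input=4 -> V=0 FIRE
t=2: input=0 -> V=0
t=3: input=1 -> V=8
t=4: input=4 -> V=0 FIRE
t=5: input=1 -> V=8
t=6: input=0 -> V=4
t=7: input=1 -> V=10
t=8: input=1 -> V=14
t=9: input=4 -> V=0 FIRE
t=10: input=3 -> V=0 FIRE
t=11: input=1 -> V=8
t=12: input=3 -> V=0 FIRE
t=13: input=4 -> V=0 FIRE

Answer: 6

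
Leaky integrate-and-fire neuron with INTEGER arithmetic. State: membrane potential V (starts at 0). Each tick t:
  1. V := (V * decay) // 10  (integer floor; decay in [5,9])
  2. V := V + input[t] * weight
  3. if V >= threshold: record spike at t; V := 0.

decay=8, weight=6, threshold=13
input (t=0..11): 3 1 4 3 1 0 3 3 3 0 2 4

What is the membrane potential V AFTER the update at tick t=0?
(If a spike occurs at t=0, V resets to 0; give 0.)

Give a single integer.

Answer: 0

Derivation:
t=0: input=3 -> V=0 FIRE
t=1: input=1 -> V=6
t=2: input=4 -> V=0 FIRE
t=3: input=3 -> V=0 FIRE
t=4: input=1 -> V=6
t=5: input=0 -> V=4
t=6: input=3 -> V=0 FIRE
t=7: input=3 -> V=0 FIRE
t=8: input=3 -> V=0 FIRE
t=9: input=0 -> V=0
t=10: input=2 -> V=12
t=11: input=4 -> V=0 FIRE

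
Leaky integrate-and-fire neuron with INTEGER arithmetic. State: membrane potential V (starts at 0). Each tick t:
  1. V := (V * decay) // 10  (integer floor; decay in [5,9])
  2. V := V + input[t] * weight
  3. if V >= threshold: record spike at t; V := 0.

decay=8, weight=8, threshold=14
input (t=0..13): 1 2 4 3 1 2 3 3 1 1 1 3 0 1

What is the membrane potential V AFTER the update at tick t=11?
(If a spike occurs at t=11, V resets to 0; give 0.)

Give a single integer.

Answer: 0

Derivation:
t=0: input=1 -> V=8
t=1: input=2 -> V=0 FIRE
t=2: input=4 -> V=0 FIRE
t=3: input=3 -> V=0 FIRE
t=4: input=1 -> V=8
t=5: input=2 -> V=0 FIRE
t=6: input=3 -> V=0 FIRE
t=7: input=3 -> V=0 FIRE
t=8: input=1 -> V=8
t=9: input=1 -> V=0 FIRE
t=10: input=1 -> V=8
t=11: input=3 -> V=0 FIRE
t=12: input=0 -> V=0
t=13: input=1 -> V=8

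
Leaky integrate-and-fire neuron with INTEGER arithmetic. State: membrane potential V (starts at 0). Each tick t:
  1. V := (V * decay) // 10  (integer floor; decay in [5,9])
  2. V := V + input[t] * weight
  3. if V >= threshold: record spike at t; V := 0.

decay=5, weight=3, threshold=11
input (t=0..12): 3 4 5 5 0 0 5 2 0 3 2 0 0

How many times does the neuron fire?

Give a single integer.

Answer: 5

Derivation:
t=0: input=3 -> V=9
t=1: input=4 -> V=0 FIRE
t=2: input=5 -> V=0 FIRE
t=3: input=5 -> V=0 FIRE
t=4: input=0 -> V=0
t=5: input=0 -> V=0
t=6: input=5 -> V=0 FIRE
t=7: input=2 -> V=6
t=8: input=0 -> V=3
t=9: input=3 -> V=10
t=10: input=2 -> V=0 FIRE
t=11: input=0 -> V=0
t=12: input=0 -> V=0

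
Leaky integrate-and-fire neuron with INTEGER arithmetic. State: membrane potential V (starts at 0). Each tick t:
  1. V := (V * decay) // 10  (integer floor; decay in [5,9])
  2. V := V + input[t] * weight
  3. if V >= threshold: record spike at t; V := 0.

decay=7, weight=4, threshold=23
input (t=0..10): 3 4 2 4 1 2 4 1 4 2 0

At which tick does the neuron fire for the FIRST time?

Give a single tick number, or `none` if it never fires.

Answer: 1

Derivation:
t=0: input=3 -> V=12
t=1: input=4 -> V=0 FIRE
t=2: input=2 -> V=8
t=3: input=4 -> V=21
t=4: input=1 -> V=18
t=5: input=2 -> V=20
t=6: input=4 -> V=0 FIRE
t=7: input=1 -> V=4
t=8: input=4 -> V=18
t=9: input=2 -> V=20
t=10: input=0 -> V=14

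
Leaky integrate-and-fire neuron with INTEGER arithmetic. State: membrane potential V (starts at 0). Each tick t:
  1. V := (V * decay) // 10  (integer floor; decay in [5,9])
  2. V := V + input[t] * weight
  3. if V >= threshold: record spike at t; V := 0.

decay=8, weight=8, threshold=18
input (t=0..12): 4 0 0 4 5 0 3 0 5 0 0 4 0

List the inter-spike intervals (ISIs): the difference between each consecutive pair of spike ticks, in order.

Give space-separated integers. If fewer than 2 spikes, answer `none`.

Answer: 3 1 2 2 3

Derivation:
t=0: input=4 -> V=0 FIRE
t=1: input=0 -> V=0
t=2: input=0 -> V=0
t=3: input=4 -> V=0 FIRE
t=4: input=5 -> V=0 FIRE
t=5: input=0 -> V=0
t=6: input=3 -> V=0 FIRE
t=7: input=0 -> V=0
t=8: input=5 -> V=0 FIRE
t=9: input=0 -> V=0
t=10: input=0 -> V=0
t=11: input=4 -> V=0 FIRE
t=12: input=0 -> V=0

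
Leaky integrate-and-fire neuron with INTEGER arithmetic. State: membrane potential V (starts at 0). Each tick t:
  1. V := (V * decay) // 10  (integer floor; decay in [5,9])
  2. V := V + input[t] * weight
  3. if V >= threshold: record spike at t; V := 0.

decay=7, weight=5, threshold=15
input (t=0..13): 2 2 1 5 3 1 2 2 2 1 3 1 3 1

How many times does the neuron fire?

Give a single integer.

t=0: input=2 -> V=10
t=1: input=2 -> V=0 FIRE
t=2: input=1 -> V=5
t=3: input=5 -> V=0 FIRE
t=4: input=3 -> V=0 FIRE
t=5: input=1 -> V=5
t=6: input=2 -> V=13
t=7: input=2 -> V=0 FIRE
t=8: input=2 -> V=10
t=9: input=1 -> V=12
t=10: input=3 -> V=0 FIRE
t=11: input=1 -> V=5
t=12: input=3 -> V=0 FIRE
t=13: input=1 -> V=5

Answer: 6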